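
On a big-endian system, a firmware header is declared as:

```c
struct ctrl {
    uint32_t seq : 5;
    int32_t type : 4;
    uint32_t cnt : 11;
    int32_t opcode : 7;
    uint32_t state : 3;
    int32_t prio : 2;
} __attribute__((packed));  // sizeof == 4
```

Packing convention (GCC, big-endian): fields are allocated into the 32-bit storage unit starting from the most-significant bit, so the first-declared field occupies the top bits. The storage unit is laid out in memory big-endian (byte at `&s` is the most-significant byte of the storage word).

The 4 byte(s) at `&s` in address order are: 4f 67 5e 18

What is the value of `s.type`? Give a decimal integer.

[0]=0x4f [1]=0x67 [2]=0x5e [3]=0x18 (big-endian) → word 0x4f675e18
seq:5 @ bit 27 → (0x4f675e18>>27)&0x1f = 0x9
type:4 @ bit 23 → (0x4f675e18>>23)&0xf = 0xe  ←
cnt:11 @ bit 12 → (0x4f675e18>>12)&0x7ff = 0x675
opcode:7 @ bit 5 → (0x4f675e18>>5)&0x7f = 0x70
state:3 @ bit 2 → (0x4f675e18>>2)&0x7 = 0x6
prio:2 @ bit 0 → (0x4f675e18>>0)&0x3 = 0x0
type signed 4b, MSB=1: 14 - 16 = -2

-2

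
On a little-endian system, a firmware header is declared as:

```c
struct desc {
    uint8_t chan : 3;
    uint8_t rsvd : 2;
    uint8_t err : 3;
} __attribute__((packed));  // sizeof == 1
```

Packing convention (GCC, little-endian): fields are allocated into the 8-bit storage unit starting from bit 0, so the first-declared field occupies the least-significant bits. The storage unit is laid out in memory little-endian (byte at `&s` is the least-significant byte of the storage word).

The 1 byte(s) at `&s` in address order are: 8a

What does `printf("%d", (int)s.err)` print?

4

[0]=0x8a (little-endian) → word 0x8a
chan [0+:3] = (word>>0) & 0x7 = 2
rsvd [3+:2] = (word>>3) & 0x3 = 1
err [5+:3] = (word>>5) & 0x7 = 4  ←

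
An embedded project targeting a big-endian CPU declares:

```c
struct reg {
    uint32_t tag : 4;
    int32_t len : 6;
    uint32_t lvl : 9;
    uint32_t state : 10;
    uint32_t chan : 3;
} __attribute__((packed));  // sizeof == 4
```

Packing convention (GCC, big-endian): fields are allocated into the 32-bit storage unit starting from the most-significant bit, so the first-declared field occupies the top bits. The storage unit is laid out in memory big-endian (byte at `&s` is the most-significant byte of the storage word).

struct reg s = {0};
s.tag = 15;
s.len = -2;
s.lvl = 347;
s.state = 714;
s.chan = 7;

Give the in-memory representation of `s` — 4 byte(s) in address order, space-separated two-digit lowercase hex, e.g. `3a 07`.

tag (4b) val=15 bits=0xf at bit 28: 0xf0000000
len (6b) val=-2 bits=0x3e at bit 22: 0xff800000
lvl (9b) val=347 bits=0x15b at bit 13: 0xffab6000
state (10b) val=714 bits=0x2ca at bit 3: 0xffab7650
chan (3b) val=7 bits=0x7 at bit 0: 0xffab7657
word = 0xffab7657 → big-endian bytes:
  [0]=0xff  [1]=0xab  [2]=0x76  [3]=0x57

ff ab 76 57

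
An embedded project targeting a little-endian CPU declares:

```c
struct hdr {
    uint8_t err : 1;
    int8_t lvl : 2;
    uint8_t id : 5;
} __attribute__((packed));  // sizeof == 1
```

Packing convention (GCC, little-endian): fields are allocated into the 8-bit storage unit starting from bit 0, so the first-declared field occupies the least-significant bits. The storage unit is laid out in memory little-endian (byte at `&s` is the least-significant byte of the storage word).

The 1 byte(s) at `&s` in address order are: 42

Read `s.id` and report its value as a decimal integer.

8

[0]=0x42 (little-endian) → word 0x42
err:1 @ bit 0 → (0x42>>0)&0x1 = 0x0
lvl:2 @ bit 1 → (0x42>>1)&0x3 = 0x1
id:5 @ bit 3 → (0x42>>3)&0x1f = 0x8  ←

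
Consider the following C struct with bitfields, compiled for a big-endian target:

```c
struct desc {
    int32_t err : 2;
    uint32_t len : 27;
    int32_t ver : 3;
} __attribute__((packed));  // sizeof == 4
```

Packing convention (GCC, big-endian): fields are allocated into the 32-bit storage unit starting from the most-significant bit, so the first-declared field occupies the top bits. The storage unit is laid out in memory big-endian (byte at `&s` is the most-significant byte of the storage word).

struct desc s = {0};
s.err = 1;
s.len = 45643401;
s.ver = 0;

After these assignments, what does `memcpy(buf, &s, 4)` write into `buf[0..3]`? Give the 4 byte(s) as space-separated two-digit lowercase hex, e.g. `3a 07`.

55 c3 b4 48

err (2b) val=1 bits=0x1 at bit 30: 0x40000000
len (27b) val=45643401 bits=0x2b87689 at bit 3: 0x55c3b448
ver (3b) val=0 bits=0x0 at bit 0: 0x55c3b448
word = 0x55c3b448 → big-endian bytes:
  [0]=0x55  [1]=0xc3  [2]=0xb4  [3]=0x48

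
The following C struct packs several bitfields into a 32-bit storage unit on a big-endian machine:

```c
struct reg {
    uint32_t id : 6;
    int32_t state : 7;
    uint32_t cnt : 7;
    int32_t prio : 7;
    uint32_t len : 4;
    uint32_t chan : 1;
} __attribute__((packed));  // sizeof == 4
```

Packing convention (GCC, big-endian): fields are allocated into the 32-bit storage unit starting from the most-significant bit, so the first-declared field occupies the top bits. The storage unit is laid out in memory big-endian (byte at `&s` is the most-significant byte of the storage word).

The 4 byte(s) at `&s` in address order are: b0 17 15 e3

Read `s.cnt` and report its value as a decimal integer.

113

[0]=0xb0 [1]=0x17 [2]=0x15 [3]=0xe3 (big-endian) → word 0xb01715e3
id [26+:6] = (word>>26) & 0x3f = 44
state [19+:7] = (word>>19) & 0x7f = 2
cnt [12+:7] = (word>>12) & 0x7f = 113  ←
prio [5+:7] = (word>>5) & 0x7f = 47
len [1+:4] = (word>>1) & 0xf = 1
chan [0+:1] = (word>>0) & 0x1 = 1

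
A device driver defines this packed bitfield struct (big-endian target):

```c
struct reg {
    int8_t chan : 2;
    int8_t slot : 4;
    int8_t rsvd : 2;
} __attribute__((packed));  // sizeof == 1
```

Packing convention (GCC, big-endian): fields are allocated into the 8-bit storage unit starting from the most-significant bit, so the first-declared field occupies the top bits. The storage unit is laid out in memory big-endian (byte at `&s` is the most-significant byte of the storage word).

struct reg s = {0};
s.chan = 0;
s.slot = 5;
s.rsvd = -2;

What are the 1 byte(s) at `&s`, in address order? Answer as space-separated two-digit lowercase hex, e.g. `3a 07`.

16

[6+:2] chan=0 & 0x3 = 0x0; word=0x00
[2+:4] slot=5 & 0xf = 0x5; word=0x14
[0+:2] rsvd=-2 & 0x3 = 0x2; word=0x16
word = 0x16 → big-endian bytes:
  [0]=0x16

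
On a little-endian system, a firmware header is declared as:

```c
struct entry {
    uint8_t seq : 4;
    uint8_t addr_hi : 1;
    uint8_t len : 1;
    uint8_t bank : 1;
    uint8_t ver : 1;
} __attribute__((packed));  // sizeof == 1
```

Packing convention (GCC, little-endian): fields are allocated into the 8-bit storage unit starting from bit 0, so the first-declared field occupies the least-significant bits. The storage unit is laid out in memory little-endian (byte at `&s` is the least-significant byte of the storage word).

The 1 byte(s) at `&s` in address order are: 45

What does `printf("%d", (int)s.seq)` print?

5

[0]=0x45 (little-endian) → word 0x45
seq [0+:4] = (word>>0) & 0xf = 5  ←
addr_hi [4+:1] = (word>>4) & 0x1 = 0
len [5+:1] = (word>>5) & 0x1 = 0
bank [6+:1] = (word>>6) & 0x1 = 1
ver [7+:1] = (word>>7) & 0x1 = 0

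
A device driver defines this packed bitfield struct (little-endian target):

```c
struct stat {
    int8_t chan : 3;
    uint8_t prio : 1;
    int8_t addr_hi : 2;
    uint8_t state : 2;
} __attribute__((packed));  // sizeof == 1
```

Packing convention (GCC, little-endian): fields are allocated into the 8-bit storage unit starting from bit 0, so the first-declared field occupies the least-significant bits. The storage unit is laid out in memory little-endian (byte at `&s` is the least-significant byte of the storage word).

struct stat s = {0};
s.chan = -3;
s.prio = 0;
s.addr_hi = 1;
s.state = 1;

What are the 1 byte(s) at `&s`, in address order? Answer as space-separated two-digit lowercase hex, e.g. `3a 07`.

chan (3b) val=-3 bits=0x5 at bit 0: 0x05
prio (1b) val=0 bits=0x0 at bit 3: 0x05
addr_hi (2b) val=1 bits=0x1 at bit 4: 0x15
state (2b) val=1 bits=0x1 at bit 6: 0x55
word = 0x55 → little-endian bytes:
  [0]=0x55

55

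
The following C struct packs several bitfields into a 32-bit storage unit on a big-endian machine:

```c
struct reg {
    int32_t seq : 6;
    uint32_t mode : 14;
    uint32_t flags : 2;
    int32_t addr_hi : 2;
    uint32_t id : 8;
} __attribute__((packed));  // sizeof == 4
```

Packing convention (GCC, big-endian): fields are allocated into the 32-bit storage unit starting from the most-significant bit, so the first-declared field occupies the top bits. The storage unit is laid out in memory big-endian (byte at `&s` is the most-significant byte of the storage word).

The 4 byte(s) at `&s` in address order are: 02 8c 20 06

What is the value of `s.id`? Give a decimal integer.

[0]=0x02 [1]=0x8c [2]=0x20 [3]=0x06 (big-endian) → word 0x028c2006
seq:6 @ bit 26 → (0x028c2006>>26)&0x3f = 0x0
mode:14 @ bit 12 → (0x028c2006>>12)&0x3fff = 0x28c2
flags:2 @ bit 10 → (0x028c2006>>10)&0x3 = 0x0
addr_hi:2 @ bit 8 → (0x028c2006>>8)&0x3 = 0x0
id:8 @ bit 0 → (0x028c2006>>0)&0xff = 0x6  ←

6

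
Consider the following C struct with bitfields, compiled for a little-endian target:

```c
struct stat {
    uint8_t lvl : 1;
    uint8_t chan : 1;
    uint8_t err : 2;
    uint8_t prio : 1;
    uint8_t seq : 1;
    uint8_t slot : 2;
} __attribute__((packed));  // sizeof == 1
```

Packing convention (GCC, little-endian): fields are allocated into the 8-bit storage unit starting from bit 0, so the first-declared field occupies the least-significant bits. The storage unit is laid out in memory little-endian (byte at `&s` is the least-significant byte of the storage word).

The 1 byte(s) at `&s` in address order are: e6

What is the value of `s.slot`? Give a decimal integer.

[0]=0xe6 (little-endian) → word 0xe6
lvl:1 @ bit 0 → (0xe6>>0)&0x1 = 0x0
chan:1 @ bit 1 → (0xe6>>1)&0x1 = 0x1
err:2 @ bit 2 → (0xe6>>2)&0x3 = 0x1
prio:1 @ bit 4 → (0xe6>>4)&0x1 = 0x0
seq:1 @ bit 5 → (0xe6>>5)&0x1 = 0x1
slot:2 @ bit 6 → (0xe6>>6)&0x3 = 0x3  ←

3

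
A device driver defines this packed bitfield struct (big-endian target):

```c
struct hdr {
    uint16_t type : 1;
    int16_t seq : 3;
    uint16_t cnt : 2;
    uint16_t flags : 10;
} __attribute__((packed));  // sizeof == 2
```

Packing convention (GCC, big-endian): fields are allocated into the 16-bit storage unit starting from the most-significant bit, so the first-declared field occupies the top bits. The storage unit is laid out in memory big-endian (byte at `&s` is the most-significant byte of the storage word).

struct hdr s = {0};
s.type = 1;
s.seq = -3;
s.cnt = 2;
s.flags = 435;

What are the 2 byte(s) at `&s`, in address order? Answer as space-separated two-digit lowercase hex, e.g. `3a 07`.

d9 b3

type (1b) val=1 bits=0x1 at bit 15: 0x8000
seq (3b) val=-3 bits=0x5 at bit 12: 0xd000
cnt (2b) val=2 bits=0x2 at bit 10: 0xd800
flags (10b) val=435 bits=0x1b3 at bit 0: 0xd9b3
word = 0xd9b3 → big-endian bytes:
  [0]=0xd9  [1]=0xb3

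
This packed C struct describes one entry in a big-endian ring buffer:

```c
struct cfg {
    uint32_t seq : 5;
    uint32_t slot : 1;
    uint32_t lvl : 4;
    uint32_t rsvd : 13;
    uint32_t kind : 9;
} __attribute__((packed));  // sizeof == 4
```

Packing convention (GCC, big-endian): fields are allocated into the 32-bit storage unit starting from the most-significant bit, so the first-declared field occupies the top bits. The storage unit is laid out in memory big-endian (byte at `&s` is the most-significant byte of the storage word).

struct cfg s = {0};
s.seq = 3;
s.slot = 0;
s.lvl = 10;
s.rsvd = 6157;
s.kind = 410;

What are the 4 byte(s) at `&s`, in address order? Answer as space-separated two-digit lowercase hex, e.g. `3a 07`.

seq (5b) val=3 bits=0x3 at bit 27: 0x18000000
slot (1b) val=0 bits=0x0 at bit 26: 0x18000000
lvl (4b) val=10 bits=0xa at bit 22: 0x1a800000
rsvd (13b) val=6157 bits=0x180d at bit 9: 0x1ab01a00
kind (9b) val=410 bits=0x19a at bit 0: 0x1ab01b9a
word = 0x1ab01b9a → big-endian bytes:
  [0]=0x1a  [1]=0xb0  [2]=0x1b  [3]=0x9a

1a b0 1b 9a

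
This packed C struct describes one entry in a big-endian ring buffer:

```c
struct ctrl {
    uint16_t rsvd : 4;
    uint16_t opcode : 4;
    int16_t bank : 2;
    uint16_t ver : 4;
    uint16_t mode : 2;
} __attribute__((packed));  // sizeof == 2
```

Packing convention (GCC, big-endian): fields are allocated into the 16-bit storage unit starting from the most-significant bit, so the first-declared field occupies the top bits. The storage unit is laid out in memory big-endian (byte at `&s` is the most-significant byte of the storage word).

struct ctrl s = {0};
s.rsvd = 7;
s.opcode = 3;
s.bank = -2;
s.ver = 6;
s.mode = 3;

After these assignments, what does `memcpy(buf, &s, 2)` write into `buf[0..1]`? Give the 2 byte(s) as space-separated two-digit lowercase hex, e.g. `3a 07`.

73 9b

rsvd (4b) val=7 bits=0x7 at bit 12: 0x7000
opcode (4b) val=3 bits=0x3 at bit 8: 0x7300
bank (2b) val=-2 bits=0x2 at bit 6: 0x7380
ver (4b) val=6 bits=0x6 at bit 2: 0x7398
mode (2b) val=3 bits=0x3 at bit 0: 0x739b
word = 0x739b → big-endian bytes:
  [0]=0x73  [1]=0x9b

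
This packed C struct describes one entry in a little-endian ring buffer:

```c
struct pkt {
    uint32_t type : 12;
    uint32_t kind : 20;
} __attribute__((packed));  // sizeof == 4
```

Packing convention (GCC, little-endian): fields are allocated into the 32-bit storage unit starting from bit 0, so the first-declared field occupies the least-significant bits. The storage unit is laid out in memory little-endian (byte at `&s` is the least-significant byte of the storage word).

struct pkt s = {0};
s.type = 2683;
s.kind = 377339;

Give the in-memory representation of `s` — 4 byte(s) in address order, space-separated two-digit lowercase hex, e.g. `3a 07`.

7b ba 1f 5c

[0+:12] type=2683 & 0xfff = 0xa7b; word=0x00000a7b
[12+:20] kind=377339 & 0xfffff = 0x5c1fb; word=0x5c1fba7b
word = 0x5c1fba7b → little-endian bytes:
  [0]=0x7b  [1]=0xba  [2]=0x1f  [3]=0x5c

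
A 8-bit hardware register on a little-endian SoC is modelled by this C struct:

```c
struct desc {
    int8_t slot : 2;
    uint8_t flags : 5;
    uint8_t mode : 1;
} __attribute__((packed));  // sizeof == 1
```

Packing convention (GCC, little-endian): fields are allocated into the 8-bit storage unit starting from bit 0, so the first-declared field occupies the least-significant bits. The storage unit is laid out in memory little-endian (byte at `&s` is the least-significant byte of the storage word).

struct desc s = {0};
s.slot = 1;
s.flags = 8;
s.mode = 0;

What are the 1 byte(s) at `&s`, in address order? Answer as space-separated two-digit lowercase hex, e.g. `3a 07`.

slot:2 = 1 → 0x1 << 0 → word 0x01
flags:5 = 8 → 0x8 << 2 → word 0x21
mode:1 = 0 → 0x0 << 7 → word 0x21
word = 0x21 → little-endian bytes:
  [0]=0x21

21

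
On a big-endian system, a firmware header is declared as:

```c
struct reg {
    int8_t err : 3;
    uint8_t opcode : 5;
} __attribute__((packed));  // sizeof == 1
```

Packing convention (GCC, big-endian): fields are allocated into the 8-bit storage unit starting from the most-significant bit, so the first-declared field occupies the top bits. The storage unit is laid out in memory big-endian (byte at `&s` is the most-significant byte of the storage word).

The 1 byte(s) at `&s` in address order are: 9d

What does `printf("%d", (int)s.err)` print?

[0]=0x9d (big-endian) → word 0x9d
err [5+:3] = (word>>5) & 0x7 = 4  ←
opcode [0+:5] = (word>>0) & 0x1f = 29
err signed 3b, MSB=1: 4 - 8 = -4

-4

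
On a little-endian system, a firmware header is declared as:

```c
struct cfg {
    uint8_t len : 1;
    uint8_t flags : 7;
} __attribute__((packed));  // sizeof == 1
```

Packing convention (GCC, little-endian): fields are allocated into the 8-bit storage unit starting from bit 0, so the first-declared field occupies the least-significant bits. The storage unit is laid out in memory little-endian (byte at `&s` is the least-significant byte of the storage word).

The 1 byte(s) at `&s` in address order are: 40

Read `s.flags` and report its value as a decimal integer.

[0]=0x40 (little-endian) → word 0x40
len [0+:1] = (word>>0) & 0x1 = 0
flags [1+:7] = (word>>1) & 0x7f = 32  ←

32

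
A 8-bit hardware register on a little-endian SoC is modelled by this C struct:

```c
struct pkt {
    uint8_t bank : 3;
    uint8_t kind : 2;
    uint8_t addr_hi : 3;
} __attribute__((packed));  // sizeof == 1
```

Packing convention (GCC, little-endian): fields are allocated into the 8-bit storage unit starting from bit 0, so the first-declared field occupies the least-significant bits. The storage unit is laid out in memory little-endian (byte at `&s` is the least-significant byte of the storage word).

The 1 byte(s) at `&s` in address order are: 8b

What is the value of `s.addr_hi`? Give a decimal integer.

[0]=0x8b (little-endian) → word 0x8b
bank:3 @ bit 0 → (0x8b>>0)&0x7 = 0x3
kind:2 @ bit 3 → (0x8b>>3)&0x3 = 0x1
addr_hi:3 @ bit 5 → (0x8b>>5)&0x7 = 0x4  ←

4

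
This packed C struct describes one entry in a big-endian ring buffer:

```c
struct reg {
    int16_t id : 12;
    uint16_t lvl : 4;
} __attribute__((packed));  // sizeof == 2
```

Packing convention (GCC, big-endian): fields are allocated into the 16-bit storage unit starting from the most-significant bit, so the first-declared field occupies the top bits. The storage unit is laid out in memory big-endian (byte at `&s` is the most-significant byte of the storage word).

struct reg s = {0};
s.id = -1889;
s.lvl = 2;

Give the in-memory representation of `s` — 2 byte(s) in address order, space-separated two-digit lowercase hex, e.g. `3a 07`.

id:12 = -1889 → 0x89f << 4 → word 0x89f0
lvl:4 = 2 → 0x2 << 0 → word 0x89f2
word = 0x89f2 → big-endian bytes:
  [0]=0x89  [1]=0xf2

89 f2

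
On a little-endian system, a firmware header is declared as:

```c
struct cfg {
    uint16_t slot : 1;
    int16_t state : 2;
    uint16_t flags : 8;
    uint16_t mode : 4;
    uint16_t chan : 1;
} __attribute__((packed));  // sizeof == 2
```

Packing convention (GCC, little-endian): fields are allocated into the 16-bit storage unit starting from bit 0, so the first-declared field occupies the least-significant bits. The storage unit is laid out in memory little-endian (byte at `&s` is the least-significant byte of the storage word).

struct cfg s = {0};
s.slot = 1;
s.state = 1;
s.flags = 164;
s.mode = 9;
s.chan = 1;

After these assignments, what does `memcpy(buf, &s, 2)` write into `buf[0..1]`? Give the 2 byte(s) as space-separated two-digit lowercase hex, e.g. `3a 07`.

slot:1 = 1 → 0x1 << 0 → word 0x0001
state:2 = 1 → 0x1 << 1 → word 0x0003
flags:8 = 164 → 0xa4 << 3 → word 0x0523
mode:4 = 9 → 0x9 << 11 → word 0x4d23
chan:1 = 1 → 0x1 << 15 → word 0xcd23
word = 0xcd23 → little-endian bytes:
  [0]=0x23  [1]=0xcd

23 cd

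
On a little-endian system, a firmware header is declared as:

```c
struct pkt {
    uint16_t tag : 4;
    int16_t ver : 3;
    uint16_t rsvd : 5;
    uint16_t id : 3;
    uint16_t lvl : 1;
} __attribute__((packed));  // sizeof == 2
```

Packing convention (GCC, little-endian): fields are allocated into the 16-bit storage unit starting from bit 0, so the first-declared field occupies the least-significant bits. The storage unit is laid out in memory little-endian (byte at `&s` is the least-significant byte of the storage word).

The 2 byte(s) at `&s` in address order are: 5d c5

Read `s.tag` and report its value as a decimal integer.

[0]=0x5d [1]=0xc5 (little-endian) → word 0xc55d
tag:4 @ bit 0 → (0xc55d>>0)&0xf = 0xd  ←
ver:3 @ bit 4 → (0xc55d>>4)&0x7 = 0x5
rsvd:5 @ bit 7 → (0xc55d>>7)&0x1f = 0xa
id:3 @ bit 12 → (0xc55d>>12)&0x7 = 0x4
lvl:1 @ bit 15 → (0xc55d>>15)&0x1 = 0x1

13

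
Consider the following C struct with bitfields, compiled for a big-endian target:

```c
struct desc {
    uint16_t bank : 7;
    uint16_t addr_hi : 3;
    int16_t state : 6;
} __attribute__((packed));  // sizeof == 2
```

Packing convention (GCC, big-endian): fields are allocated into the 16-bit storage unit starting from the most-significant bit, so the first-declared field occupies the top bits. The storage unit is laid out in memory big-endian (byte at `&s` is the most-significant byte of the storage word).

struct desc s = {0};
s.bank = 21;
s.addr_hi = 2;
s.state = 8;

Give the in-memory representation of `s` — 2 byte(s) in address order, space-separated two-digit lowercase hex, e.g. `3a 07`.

[9+:7] bank=21 & 0x7f = 0x15; word=0x2a00
[6+:3] addr_hi=2 & 0x7 = 0x2; word=0x2a80
[0+:6] state=8 & 0x3f = 0x8; word=0x2a88
word = 0x2a88 → big-endian bytes:
  [0]=0x2a  [1]=0x88

2a 88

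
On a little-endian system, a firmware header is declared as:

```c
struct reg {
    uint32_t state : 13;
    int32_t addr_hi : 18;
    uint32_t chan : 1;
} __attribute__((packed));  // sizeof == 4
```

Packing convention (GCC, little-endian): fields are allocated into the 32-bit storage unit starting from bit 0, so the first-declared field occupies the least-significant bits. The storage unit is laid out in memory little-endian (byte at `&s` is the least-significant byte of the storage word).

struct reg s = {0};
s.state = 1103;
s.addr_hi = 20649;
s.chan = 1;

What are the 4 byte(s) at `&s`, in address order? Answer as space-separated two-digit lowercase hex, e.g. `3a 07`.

4f 24 15 8a

[0+:13] state=1103 & 0x1fff = 0x44f; word=0x0000044f
[13+:18] addr_hi=20649 & 0x3ffff = 0x50a9; word=0x0a15244f
[31+:1] chan=1 & 0x1 = 0x1; word=0x8a15244f
word = 0x8a15244f → little-endian bytes:
  [0]=0x4f  [1]=0x24  [2]=0x15  [3]=0x8a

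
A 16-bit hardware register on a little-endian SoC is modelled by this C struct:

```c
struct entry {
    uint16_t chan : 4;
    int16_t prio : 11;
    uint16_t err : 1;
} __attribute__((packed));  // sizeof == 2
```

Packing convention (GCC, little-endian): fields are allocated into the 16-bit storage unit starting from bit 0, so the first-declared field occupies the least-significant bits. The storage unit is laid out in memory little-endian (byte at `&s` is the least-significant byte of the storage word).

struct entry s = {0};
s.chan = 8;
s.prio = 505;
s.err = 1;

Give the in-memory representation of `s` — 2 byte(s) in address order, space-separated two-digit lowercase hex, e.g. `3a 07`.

98 9f

chan:4 = 8 → 0x8 << 0 → word 0x0008
prio:11 = 505 → 0x1f9 << 4 → word 0x1f98
err:1 = 1 → 0x1 << 15 → word 0x9f98
word = 0x9f98 → little-endian bytes:
  [0]=0x98  [1]=0x9f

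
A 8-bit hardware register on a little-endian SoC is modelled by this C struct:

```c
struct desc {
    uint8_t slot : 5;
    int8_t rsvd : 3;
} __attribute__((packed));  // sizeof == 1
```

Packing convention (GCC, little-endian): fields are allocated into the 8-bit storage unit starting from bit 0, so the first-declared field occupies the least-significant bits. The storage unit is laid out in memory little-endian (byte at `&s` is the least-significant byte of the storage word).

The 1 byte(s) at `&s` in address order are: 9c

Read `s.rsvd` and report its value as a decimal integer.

[0]=0x9c (little-endian) → word 0x9c
slot:5 @ bit 0 → (0x9c>>0)&0x1f = 0x1c
rsvd:3 @ bit 5 → (0x9c>>5)&0x7 = 0x4  ←
rsvd signed 3b, MSB=1: 4 - 8 = -4

-4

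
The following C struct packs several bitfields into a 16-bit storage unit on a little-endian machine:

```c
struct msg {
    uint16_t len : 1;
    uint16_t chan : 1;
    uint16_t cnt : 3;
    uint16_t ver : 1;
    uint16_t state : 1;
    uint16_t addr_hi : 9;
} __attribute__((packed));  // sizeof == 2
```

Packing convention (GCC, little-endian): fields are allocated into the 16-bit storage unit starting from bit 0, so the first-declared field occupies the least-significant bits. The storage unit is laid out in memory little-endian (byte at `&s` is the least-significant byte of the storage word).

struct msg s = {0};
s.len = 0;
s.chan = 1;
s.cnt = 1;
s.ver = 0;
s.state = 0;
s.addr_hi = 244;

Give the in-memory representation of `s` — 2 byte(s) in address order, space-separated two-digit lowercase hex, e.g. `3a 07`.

[0+:1] len=0 & 0x1 = 0x0; word=0x0000
[1+:1] chan=1 & 0x1 = 0x1; word=0x0002
[2+:3] cnt=1 & 0x7 = 0x1; word=0x0006
[5+:1] ver=0 & 0x1 = 0x0; word=0x0006
[6+:1] state=0 & 0x1 = 0x0; word=0x0006
[7+:9] addr_hi=244 & 0x1ff = 0xf4; word=0x7a06
word = 0x7a06 → little-endian bytes:
  [0]=0x06  [1]=0x7a

06 7a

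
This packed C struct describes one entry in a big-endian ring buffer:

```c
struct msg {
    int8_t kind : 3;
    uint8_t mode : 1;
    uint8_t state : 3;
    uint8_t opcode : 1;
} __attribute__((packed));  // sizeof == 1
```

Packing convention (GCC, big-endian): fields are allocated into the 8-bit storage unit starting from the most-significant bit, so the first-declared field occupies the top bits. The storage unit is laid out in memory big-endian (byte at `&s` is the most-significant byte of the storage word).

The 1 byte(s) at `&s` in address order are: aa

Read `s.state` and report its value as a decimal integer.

[0]=0xaa (big-endian) → word 0xaa
kind [5+:3] = (word>>5) & 0x7 = 5
mode [4+:1] = (word>>4) & 0x1 = 0
state [1+:3] = (word>>1) & 0x7 = 5  ←
opcode [0+:1] = (word>>0) & 0x1 = 0

5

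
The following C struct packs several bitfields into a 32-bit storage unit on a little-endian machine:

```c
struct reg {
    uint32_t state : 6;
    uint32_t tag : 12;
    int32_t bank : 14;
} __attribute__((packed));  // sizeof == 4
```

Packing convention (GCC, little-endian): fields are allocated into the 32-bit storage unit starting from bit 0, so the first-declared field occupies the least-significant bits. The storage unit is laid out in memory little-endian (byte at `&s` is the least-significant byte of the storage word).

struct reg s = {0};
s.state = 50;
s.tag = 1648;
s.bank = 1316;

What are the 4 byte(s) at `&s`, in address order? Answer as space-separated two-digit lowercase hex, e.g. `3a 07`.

state (6b) val=50 bits=0x32 at bit 0: 0x00000032
tag (12b) val=1648 bits=0x670 at bit 6: 0x00019c32
bank (14b) val=1316 bits=0x524 at bit 18: 0x14919c32
word = 0x14919c32 → little-endian bytes:
  [0]=0x32  [1]=0x9c  [2]=0x91  [3]=0x14

32 9c 91 14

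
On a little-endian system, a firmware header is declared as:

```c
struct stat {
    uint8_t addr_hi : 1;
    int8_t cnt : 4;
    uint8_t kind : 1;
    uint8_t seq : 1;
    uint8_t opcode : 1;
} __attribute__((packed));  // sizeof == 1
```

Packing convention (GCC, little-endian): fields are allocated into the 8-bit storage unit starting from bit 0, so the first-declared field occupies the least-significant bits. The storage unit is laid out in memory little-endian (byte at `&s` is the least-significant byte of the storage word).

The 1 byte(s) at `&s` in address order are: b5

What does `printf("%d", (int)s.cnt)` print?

[0]=0xb5 (little-endian) → word 0xb5
addr_hi:1 @ bit 0 → (0xb5>>0)&0x1 = 0x1
cnt:4 @ bit 1 → (0xb5>>1)&0xf = 0xa  ←
kind:1 @ bit 5 → (0xb5>>5)&0x1 = 0x1
seq:1 @ bit 6 → (0xb5>>6)&0x1 = 0x0
opcode:1 @ bit 7 → (0xb5>>7)&0x1 = 0x1
cnt signed 4b, MSB=1: 10 - 16 = -6

-6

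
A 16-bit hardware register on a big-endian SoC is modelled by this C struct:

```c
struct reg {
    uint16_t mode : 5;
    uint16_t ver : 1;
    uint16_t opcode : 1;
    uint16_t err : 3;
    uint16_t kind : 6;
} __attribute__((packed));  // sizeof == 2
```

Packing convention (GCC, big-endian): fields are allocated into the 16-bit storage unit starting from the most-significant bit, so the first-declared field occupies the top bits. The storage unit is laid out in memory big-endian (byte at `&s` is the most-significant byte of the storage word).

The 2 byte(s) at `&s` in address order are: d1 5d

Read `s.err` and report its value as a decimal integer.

5

[0]=0xd1 [1]=0x5d (big-endian) → word 0xd15d
mode:5 @ bit 11 → (0xd15d>>11)&0x1f = 0x1a
ver:1 @ bit 10 → (0xd15d>>10)&0x1 = 0x0
opcode:1 @ bit 9 → (0xd15d>>9)&0x1 = 0x0
err:3 @ bit 6 → (0xd15d>>6)&0x7 = 0x5  ←
kind:6 @ bit 0 → (0xd15d>>0)&0x3f = 0x1d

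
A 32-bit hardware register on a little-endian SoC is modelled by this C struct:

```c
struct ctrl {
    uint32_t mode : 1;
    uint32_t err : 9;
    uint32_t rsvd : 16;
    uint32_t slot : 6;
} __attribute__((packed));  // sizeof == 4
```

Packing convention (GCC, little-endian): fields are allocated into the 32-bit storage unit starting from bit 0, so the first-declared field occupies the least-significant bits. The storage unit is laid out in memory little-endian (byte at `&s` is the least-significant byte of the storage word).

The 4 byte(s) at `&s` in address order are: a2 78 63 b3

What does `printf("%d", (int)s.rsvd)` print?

55518

[0]=0xa2 [1]=0x78 [2]=0x63 [3]=0xb3 (little-endian) → word 0xb36378a2
mode:1 @ bit 0 → (0xb36378a2>>0)&0x1 = 0x0
err:9 @ bit 1 → (0xb36378a2>>1)&0x1ff = 0x51
rsvd:16 @ bit 10 → (0xb36378a2>>10)&0xffff = 0xd8de  ←
slot:6 @ bit 26 → (0xb36378a2>>26)&0x3f = 0x2c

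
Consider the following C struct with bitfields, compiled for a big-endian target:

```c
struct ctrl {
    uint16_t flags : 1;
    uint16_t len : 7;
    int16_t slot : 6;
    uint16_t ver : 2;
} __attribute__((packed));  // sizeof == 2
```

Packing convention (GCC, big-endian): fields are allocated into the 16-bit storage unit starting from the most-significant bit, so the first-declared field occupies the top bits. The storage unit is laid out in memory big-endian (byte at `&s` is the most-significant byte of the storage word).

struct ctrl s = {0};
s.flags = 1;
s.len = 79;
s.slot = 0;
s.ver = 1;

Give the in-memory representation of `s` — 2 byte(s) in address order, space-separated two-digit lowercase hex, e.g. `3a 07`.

flags (1b) val=1 bits=0x1 at bit 15: 0x8000
len (7b) val=79 bits=0x4f at bit 8: 0xcf00
slot (6b) val=0 bits=0x0 at bit 2: 0xcf00
ver (2b) val=1 bits=0x1 at bit 0: 0xcf01
word = 0xcf01 → big-endian bytes:
  [0]=0xcf  [1]=0x01

cf 01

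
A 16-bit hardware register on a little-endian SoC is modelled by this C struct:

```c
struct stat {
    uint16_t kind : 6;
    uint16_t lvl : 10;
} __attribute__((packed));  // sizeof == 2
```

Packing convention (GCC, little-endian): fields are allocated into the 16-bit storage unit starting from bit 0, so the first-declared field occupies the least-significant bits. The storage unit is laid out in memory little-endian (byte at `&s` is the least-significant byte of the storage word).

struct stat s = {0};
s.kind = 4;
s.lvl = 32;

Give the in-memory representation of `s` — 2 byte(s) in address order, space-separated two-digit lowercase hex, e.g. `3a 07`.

04 08

kind:6 = 4 → 0x4 << 0 → word 0x0004
lvl:10 = 32 → 0x20 << 6 → word 0x0804
word = 0x0804 → little-endian bytes:
  [0]=0x04  [1]=0x08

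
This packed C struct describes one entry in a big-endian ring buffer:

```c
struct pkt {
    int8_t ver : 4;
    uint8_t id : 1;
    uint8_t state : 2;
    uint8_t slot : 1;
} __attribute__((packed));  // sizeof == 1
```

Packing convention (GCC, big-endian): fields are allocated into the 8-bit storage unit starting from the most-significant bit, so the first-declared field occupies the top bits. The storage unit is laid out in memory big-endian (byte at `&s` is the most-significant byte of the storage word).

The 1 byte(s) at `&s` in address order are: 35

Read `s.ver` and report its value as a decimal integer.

[0]=0x35 (big-endian) → word 0x35
ver [4+:4] = (word>>4) & 0xf = 3  ←
id [3+:1] = (word>>3) & 0x1 = 0
state [1+:2] = (word>>1) & 0x3 = 2
slot [0+:1] = (word>>0) & 0x1 = 1
ver signed 4b, MSB=0: value = 3

3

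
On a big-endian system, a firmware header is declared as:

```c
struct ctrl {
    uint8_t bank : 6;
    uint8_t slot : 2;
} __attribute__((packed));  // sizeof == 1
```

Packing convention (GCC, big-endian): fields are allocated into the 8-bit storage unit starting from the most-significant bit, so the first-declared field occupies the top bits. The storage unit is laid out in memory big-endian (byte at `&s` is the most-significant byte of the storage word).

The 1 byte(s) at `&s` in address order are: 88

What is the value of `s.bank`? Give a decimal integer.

34

[0]=0x88 (big-endian) → word 0x88
bank:6 @ bit 2 → (0x88>>2)&0x3f = 0x22  ←
slot:2 @ bit 0 → (0x88>>0)&0x3 = 0x0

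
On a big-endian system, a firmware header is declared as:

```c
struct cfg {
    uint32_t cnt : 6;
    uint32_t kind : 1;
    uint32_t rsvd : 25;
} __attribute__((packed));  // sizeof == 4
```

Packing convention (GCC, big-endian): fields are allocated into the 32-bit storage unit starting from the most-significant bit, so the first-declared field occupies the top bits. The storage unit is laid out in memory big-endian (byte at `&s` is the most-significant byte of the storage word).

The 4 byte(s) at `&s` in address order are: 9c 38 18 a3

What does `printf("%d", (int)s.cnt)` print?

[0]=0x9c [1]=0x38 [2]=0x18 [3]=0xa3 (big-endian) → word 0x9c3818a3
cnt [26+:6] = (word>>26) & 0x3f = 39  ←
kind [25+:1] = (word>>25) & 0x1 = 0
rsvd [0+:25] = (word>>0) & 0x1ffffff = 3676323

39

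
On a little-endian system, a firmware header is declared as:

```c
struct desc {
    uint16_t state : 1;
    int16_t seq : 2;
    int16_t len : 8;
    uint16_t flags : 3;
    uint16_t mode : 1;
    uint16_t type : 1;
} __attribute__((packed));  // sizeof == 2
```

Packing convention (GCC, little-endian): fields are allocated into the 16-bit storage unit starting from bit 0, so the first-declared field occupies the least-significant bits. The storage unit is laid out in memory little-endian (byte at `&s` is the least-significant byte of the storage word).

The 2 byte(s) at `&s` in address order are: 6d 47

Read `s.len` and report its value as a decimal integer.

[0]=0x6d [1]=0x47 (little-endian) → word 0x476d
state [0+:1] = (word>>0) & 0x1 = 1
seq [1+:2] = (word>>1) & 0x3 = 2
len [3+:8] = (word>>3) & 0xff = 237  ←
flags [11+:3] = (word>>11) & 0x7 = 0
mode [14+:1] = (word>>14) & 0x1 = 1
type [15+:1] = (word>>15) & 0x1 = 0
len signed 8b, MSB=1: 237 - 256 = -19

-19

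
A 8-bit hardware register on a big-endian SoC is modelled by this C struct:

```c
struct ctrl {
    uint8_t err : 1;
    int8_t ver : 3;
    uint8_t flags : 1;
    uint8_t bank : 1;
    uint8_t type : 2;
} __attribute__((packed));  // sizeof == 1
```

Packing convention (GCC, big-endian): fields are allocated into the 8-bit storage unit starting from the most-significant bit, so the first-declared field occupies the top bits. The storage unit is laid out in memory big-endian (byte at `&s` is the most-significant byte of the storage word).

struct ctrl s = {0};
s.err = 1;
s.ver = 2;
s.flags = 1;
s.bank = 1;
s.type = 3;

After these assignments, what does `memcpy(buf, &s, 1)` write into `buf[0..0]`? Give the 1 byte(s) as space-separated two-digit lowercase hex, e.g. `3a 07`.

err (1b) val=1 bits=0x1 at bit 7: 0x80
ver (3b) val=2 bits=0x2 at bit 4: 0xa0
flags (1b) val=1 bits=0x1 at bit 3: 0xa8
bank (1b) val=1 bits=0x1 at bit 2: 0xac
type (2b) val=3 bits=0x3 at bit 0: 0xaf
word = 0xaf → big-endian bytes:
  [0]=0xaf

af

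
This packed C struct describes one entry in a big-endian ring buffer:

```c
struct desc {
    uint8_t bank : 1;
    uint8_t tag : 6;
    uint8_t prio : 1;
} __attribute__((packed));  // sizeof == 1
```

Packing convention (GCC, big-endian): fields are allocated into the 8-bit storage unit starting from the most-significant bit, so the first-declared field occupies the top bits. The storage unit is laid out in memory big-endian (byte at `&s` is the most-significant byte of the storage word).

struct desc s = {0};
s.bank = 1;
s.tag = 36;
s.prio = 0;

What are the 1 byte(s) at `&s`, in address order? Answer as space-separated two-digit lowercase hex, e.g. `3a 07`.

c8

[7+:1] bank=1 & 0x1 = 0x1; word=0x80
[1+:6] tag=36 & 0x3f = 0x24; word=0xc8
[0+:1] prio=0 & 0x1 = 0x0; word=0xc8
word = 0xc8 → big-endian bytes:
  [0]=0xc8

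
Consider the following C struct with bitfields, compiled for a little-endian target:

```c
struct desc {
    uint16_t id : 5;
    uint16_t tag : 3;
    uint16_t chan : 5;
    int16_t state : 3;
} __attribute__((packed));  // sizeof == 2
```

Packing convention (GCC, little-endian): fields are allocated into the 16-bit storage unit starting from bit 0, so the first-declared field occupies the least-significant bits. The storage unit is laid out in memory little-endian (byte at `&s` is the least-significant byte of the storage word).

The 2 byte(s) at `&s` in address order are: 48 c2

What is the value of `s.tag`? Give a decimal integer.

[0]=0x48 [1]=0xc2 (little-endian) → word 0xc248
id:5 @ bit 0 → (0xc248>>0)&0x1f = 0x8
tag:3 @ bit 5 → (0xc248>>5)&0x7 = 0x2  ←
chan:5 @ bit 8 → (0xc248>>8)&0x1f = 0x2
state:3 @ bit 13 → (0xc248>>13)&0x7 = 0x6

2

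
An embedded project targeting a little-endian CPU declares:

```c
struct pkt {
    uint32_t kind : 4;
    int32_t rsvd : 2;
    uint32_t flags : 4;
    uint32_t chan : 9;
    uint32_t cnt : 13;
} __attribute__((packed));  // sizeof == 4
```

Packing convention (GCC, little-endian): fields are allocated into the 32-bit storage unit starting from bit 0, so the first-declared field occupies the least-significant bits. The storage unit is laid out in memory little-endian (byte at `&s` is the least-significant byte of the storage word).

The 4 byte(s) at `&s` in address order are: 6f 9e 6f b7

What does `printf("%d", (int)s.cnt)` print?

5869

[0]=0x6f [1]=0x9e [2]=0x6f [3]=0xb7 (little-endian) → word 0xb76f9e6f
kind [0+:4] = (word>>0) & 0xf = 15
rsvd [4+:2] = (word>>4) & 0x3 = 2
flags [6+:4] = (word>>6) & 0xf = 9
chan [10+:9] = (word>>10) & 0x1ff = 487
cnt [19+:13] = (word>>19) & 0x1fff = 5869  ←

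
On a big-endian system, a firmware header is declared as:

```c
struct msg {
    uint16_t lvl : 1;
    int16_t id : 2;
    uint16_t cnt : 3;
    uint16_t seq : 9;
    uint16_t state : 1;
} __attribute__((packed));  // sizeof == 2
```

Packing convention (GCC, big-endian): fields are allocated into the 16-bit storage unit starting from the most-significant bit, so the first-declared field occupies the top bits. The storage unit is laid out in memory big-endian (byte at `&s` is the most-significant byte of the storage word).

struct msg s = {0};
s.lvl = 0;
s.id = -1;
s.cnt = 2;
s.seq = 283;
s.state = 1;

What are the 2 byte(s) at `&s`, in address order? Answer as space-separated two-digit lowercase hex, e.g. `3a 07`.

lvl (1b) val=0 bits=0x0 at bit 15: 0x0000
id (2b) val=-1 bits=0x3 at bit 13: 0x6000
cnt (3b) val=2 bits=0x2 at bit 10: 0x6800
seq (9b) val=283 bits=0x11b at bit 1: 0x6a36
state (1b) val=1 bits=0x1 at bit 0: 0x6a37
word = 0x6a37 → big-endian bytes:
  [0]=0x6a  [1]=0x37

6a 37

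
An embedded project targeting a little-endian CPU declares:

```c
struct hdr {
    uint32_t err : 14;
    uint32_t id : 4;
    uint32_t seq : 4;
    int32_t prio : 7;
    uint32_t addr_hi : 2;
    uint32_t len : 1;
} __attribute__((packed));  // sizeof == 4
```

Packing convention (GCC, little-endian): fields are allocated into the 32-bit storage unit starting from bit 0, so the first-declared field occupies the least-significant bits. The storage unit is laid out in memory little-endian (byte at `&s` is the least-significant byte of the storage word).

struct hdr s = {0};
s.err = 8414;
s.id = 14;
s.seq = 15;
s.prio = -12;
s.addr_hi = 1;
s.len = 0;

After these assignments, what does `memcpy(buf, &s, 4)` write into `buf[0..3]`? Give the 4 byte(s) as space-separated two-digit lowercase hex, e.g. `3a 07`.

[0+:14] err=8414 & 0x3fff = 0x20de; word=0x000020de
[14+:4] id=14 & 0xf = 0xe; word=0x0003a0de
[18+:4] seq=15 & 0xf = 0xf; word=0x003fa0de
[22+:7] prio=-12 & 0x7f = 0x74; word=0x1d3fa0de
[29+:2] addr_hi=1 & 0x3 = 0x1; word=0x3d3fa0de
[31+:1] len=0 & 0x1 = 0x0; word=0x3d3fa0de
word = 0x3d3fa0de → little-endian bytes:
  [0]=0xde  [1]=0xa0  [2]=0x3f  [3]=0x3d

de a0 3f 3d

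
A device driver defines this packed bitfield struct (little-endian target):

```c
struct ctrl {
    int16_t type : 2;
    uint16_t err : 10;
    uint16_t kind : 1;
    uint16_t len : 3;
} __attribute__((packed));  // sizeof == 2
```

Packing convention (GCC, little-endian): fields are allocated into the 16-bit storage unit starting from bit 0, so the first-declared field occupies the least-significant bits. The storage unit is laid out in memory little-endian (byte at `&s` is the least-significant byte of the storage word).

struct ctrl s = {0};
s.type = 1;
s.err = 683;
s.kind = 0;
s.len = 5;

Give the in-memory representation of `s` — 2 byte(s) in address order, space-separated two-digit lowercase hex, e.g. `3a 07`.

ad aa

type:2 = 1 → 0x1 << 0 → word 0x0001
err:10 = 683 → 0x2ab << 2 → word 0x0aad
kind:1 = 0 → 0x0 << 12 → word 0x0aad
len:3 = 5 → 0x5 << 13 → word 0xaaad
word = 0xaaad → little-endian bytes:
  [0]=0xad  [1]=0xaa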